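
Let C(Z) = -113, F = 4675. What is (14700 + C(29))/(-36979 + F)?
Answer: -14587/32304 ≈ -0.45155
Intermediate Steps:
(14700 + C(29))/(-36979 + F) = (14700 - 113)/(-36979 + 4675) = 14587/(-32304) = 14587*(-1/32304) = -14587/32304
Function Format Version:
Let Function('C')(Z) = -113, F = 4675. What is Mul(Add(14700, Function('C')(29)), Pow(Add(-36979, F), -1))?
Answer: Rational(-14587, 32304) ≈ -0.45155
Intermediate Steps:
Mul(Add(14700, Function('C')(29)), Pow(Add(-36979, F), -1)) = Mul(Add(14700, -113), Pow(Add(-36979, 4675), -1)) = Mul(14587, Pow(-32304, -1)) = Mul(14587, Rational(-1, 32304)) = Rational(-14587, 32304)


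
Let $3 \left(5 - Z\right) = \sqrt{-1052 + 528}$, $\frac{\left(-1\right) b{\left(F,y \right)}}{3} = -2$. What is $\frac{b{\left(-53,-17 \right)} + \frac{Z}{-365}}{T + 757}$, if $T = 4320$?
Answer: $\frac{437}{370621} + \frac{2 i \sqrt{131}}{5559315} \approx 0.0011791 + 4.1176 \cdot 10^{-6} i$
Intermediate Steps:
$b{\left(F,y \right)} = 6$ ($b{\left(F,y \right)} = \left(-3\right) \left(-2\right) = 6$)
$Z = 5 - \frac{2 i \sqrt{131}}{3}$ ($Z = 5 - \frac{\sqrt{-1052 + 528}}{3} = 5 - \frac{\sqrt{-524}}{3} = 5 - \frac{2 i \sqrt{131}}{3} \approx 5.0 - 7.6303 i$)
$\frac{b{\left(-53,-17 \right)} + \frac{Z}{-365}}{T + 757} = \frac{6 + \frac{5 - \frac{2 i \sqrt{131}}{3}}{-365}}{4320 + 757} = \frac{6 + \left(5 - \frac{2 i \sqrt{131}}{3}\right) \left(- \frac{1}{365}\right)}{5077} = \left(6 - \left(\frac{1}{73} - \frac{2 i \sqrt{131}}{1095}\right)\right) \frac{1}{5077} = \left(\frac{437}{73} + \frac{2 i \sqrt{131}}{1095}\right) \frac{1}{5077} = \frac{437}{370621} + \frac{2 i \sqrt{131}}{5559315}$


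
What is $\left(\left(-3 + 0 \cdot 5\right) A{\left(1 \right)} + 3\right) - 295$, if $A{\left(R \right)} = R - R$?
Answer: $-292$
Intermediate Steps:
$A{\left(R \right)} = 0$
$\left(\left(-3 + 0 \cdot 5\right) A{\left(1 \right)} + 3\right) - 295 = \left(\left(-3 + 0 \cdot 5\right) 0 + 3\right) - 295 = \left(\left(-3 + 0\right) 0 + 3\right) - 295 = \left(\left(-3\right) 0 + 3\right) - 295 = \left(0 + 3\right) - 295 = 3 - 295 = -292$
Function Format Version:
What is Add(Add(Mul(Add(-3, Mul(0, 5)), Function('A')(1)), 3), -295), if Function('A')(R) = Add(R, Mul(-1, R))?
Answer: -292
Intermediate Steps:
Function('A')(R) = 0
Add(Add(Mul(Add(-3, Mul(0, 5)), Function('A')(1)), 3), -295) = Add(Add(Mul(Add(-3, Mul(0, 5)), 0), 3), -295) = Add(Add(Mul(Add(-3, 0), 0), 3), -295) = Add(Add(Mul(-3, 0), 3), -295) = Add(Add(0, 3), -295) = Add(3, -295) = -292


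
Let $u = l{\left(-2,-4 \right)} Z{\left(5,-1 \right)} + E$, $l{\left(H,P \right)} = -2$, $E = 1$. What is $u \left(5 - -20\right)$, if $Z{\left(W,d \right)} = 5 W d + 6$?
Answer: $975$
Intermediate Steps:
$Z{\left(W,d \right)} = 6 + 5 W d$ ($Z{\left(W,d \right)} = 5 W d + 6 = 6 + 5 W d$)
$u = 39$ ($u = - 2 \left(6 + 5 \cdot 5 \left(-1\right)\right) + 1 = - 2 \left(6 - 25\right) + 1 = \left(-2\right) \left(-19\right) + 1 = 38 + 1 = 39$)
$u \left(5 - -20\right) = 39 \left(5 - -20\right) = 39 \left(5 + 20\right) = 39 \cdot 25 = 975$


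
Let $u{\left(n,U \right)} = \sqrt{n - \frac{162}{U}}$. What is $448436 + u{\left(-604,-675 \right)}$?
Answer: $448436 + \frac{i \sqrt{15094}}{5} \approx 4.4844 \cdot 10^{5} + 24.572 i$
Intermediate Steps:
$448436 + u{\left(-604,-675 \right)} = 448436 + \sqrt{-604 - \frac{162}{-675}} = 448436 + \sqrt{-604 - - \frac{6}{25}} = 448436 + \sqrt{-604 + \frac{6}{25}} = 448436 + \sqrt{- \frac{15094}{25}} = 448436 + \frac{i \sqrt{15094}}{5}$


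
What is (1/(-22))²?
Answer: 1/484 ≈ 0.0020661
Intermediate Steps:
(1/(-22))² = (-1/22)² = 1/484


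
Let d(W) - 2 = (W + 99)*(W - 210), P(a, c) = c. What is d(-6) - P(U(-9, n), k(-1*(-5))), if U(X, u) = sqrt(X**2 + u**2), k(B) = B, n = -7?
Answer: -20091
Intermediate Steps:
d(W) = 2 + (-210 + W)*(99 + W) (d(W) = 2 + (W + 99)*(W - 210) = 2 + (99 + W)*(-210 + W) = 2 + (-210 + W)*(99 + W))
d(-6) - P(U(-9, n), k(-1*(-5))) = (-20788 + (-6)**2 - 111*(-6)) - (-1)*(-5) = (-20788 + 36 + 666) - 1*5 = -20086 - 5 = -20091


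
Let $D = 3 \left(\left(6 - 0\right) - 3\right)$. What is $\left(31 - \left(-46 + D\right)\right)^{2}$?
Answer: $4624$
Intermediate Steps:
$D = 9$ ($D = 3 \left(\left(6 + 0\right) - 3\right) = 3 \left(6 - 3\right) = 3 \cdot 3 = 9$)
$\left(31 - \left(-46 + D\right)\right)^{2} = \left(31 + \left(46 - 9\right)\right)^{2} = \left(31 + 37\right)^{2} = 68^{2} = 4624$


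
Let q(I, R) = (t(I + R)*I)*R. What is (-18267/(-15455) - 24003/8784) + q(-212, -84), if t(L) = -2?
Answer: -537257983173/15084080 ≈ -35618.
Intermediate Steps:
q(I, R) = -2*I*R (q(I, R) = (-2*I)*R = -2*I*R)
(-18267/(-15455) - 24003/8784) + q(-212, -84) = (-18267/(-15455) - 24003/8784) - 2*(-212)*(-84) = (-18267*(-1/15455) - 24003*1/8784) - 35616 = (18267/15455 - 2667/976) - 35616 = -23389893/15084080 - 35616 = -537257983173/15084080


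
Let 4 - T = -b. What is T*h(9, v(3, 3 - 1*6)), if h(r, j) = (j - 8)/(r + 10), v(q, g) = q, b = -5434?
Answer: 27150/19 ≈ 1428.9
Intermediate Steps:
h(r, j) = (-8 + j)/(10 + r)
T = -5430 (T = 4 - (-1)*(-5434) = 4 - 1*5434 = 4 - 5434 = -5430)
T*h(9, v(3, 3 - 1*6)) = -5430*(-8 + 3)/(10 + 9) = -5430*(-5)/19 = -5430*(-5/19) = 27150/19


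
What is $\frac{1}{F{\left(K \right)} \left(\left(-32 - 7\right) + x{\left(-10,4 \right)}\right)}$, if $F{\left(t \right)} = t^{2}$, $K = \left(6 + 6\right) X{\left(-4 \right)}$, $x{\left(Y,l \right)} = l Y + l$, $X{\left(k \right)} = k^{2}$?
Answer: $- \frac{1}{2764800} \approx -3.6169 \cdot 10^{-7}$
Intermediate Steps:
$x{\left(Y,l \right)} = l + Y l$ ($x{\left(Y,l \right)} = Y l + l = l + Y l$)
$K = 192$ ($K = \left(6 + 6\right) \left(-4\right)^{2} = 12 \cdot 16 = 192$)
$\frac{1}{F{\left(K \right)} \left(\left(-32 - 7\right) + x{\left(-10,4 \right)}\right)} = \frac{1}{192^{2} \left(\left(-32 - 7\right) + 4 \left(1 - 10\right)\right)} = \frac{1}{36864 \left(\left(-32 - 7\right) + 4 \left(-9\right)\right)} = \frac{1}{36864 \left(-39 - 36\right)} = \frac{1}{36864 \left(-75\right)} = \frac{1}{-2764800} = - \frac{1}{2764800}$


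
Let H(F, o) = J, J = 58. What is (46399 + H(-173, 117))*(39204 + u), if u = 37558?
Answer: 3566132234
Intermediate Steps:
H(F, o) = 58
(46399 + H(-173, 117))*(39204 + u) = (46399 + 58)*(39204 + 37558) = 46457*76762 = 3566132234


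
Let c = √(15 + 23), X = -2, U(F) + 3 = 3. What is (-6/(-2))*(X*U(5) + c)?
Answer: 3*√38 ≈ 18.493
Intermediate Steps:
U(F) = 0 (U(F) = -3 + 3 = 0)
c = √38 ≈ 6.1644
(-6/(-2))*(X*U(5) + c) = (-6/(-2))*(-2*0 + √38) = (-6*(-½))*(0 + √38) = 3*√38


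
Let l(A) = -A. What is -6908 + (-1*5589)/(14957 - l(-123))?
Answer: -102478861/14834 ≈ -6908.4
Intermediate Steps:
-6908 + (-1*5589)/(14957 - l(-123)) = -6908 + (-1*5589)/(14957 - (-1)*(-123)) = -6908 - 5589/(14957 - 1*123) = -6908 - 5589/(14957 - 123) = -6908 - 5589/14834 = -102478861/14834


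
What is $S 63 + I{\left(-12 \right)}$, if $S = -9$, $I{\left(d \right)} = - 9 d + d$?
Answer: $-471$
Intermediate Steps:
$I{\left(d \right)} = - 8 d$
$S 63 + I{\left(-12 \right)} = \left(-9\right) 63 - -96 = -567 + 96 = -471$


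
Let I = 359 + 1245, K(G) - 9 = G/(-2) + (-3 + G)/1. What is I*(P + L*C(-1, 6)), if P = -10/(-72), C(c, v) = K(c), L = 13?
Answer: 1034179/9 ≈ 1.1491e+5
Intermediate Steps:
K(G) = 6 + G/2 (K(G) = 9 + (G/(-2) + (-3 + G)/1) = 9 + (G*(-1/2) + (-3 + G)*1) = 9 + (-G/2 + (-3 + G)) = 9 + (-3 + G/2) = 6 + G/2)
C(c, v) = 6 + c/2
I = 1604
P = 5/36 (P = -10*(-1/72) = 5/36 ≈ 0.13889)
I*(P + L*C(-1, 6)) = 1604*(5/36 + 13*(6 + (1/2)*(-1))) = 1604*(5/36 + 13*(6 - 1/2)) = 1604*(5/36 + 13*(11/2)) = 1604*(5/36 + 143/2) = 1604*(2579/36) = 1034179/9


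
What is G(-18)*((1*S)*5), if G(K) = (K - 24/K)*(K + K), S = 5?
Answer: 15000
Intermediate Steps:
G(K) = 2*K*(K - 24/K) (G(K) = (K - 24/K)*(2*K) = 2*K*(K - 24/K))
G(-18)*((1*S)*5) = (-48 + 2*(-18)**2)*((1*5)*5) = (-48 + 2*324)*(5*5) = (-48 + 648)*25 = 600*25 = 15000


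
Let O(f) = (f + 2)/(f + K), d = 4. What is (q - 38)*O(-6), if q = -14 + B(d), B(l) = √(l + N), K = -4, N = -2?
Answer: -104/5 + 2*√2/5 ≈ -20.234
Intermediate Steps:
B(l) = √(-2 + l) (B(l) = √(l - 2) = √(-2 + l))
O(f) = (2 + f)/(-4 + f) (O(f) = (f + 2)/(f - 4) = (2 + f)/(-4 + f))
q = -14 + √2 (q = -14 + √(-2 + 4) = -14 + √2 ≈ -12.586)
(q - 38)*O(-6) = ((-14 + √2) - 38)*((2 - 6)/(-4 - 6)) = (-52 + √2)*(-4/(-10)) = (-52 + √2)*(-⅒*(-4)) = (-52 + √2)*(⅖) = -104/5 + 2*√2/5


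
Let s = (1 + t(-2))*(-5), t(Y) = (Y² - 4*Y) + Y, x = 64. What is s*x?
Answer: -3520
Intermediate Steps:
t(Y) = Y² - 3*Y
s = -55 (s = (1 - 2*(-3 - 2))*(-5) = (1 - 2*(-5))*(-5) = (1 + 10)*(-5) = 11*(-5) = -55)
s*x = -55*64 = -3520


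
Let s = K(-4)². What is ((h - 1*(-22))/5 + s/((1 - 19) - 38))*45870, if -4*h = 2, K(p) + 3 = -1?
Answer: 1288947/7 ≈ 1.8414e+5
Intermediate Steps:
K(p) = -4 (K(p) = -3 - 1 = -4)
h = -½ (h = -¼*2 = -½ ≈ -0.50000)
s = 16 (s = (-4)² = 16)
((h - 1*(-22))/5 + s/((1 - 19) - 38))*45870 = ((-½ - 1*(-22))/5 + 16/((1 - 19) - 38))*45870 = ((-½ + 22)*(⅕) + 16/(-18 - 38))*45870 = ((43/2)*(⅕) + 16/(-56))*45870 = (43/10 + 16*(-1/56))*45870 = (43/10 - 2/7)*45870 = (281/70)*45870 = 1288947/7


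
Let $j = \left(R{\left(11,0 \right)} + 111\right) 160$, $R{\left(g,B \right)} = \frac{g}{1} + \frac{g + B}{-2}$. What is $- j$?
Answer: $-18640$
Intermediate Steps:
$R{\left(g,B \right)} = \frac{g}{2} - \frac{B}{2}$ ($R{\left(g,B \right)} = g 1 + \left(B + g\right) \left(- \frac{1}{2}\right) = g - \left(\frac{B}{2} + \frac{g}{2}\right) = \frac{g}{2} - \frac{B}{2}$)
$j = 18640$ ($j = \left(\left(\frac{1}{2} \cdot 11 - 0\right) + 111\right) 160 = \left(\left(\frac{11}{2} + 0\right) + 111\right) 160 = \left(\frac{11}{2} + 111\right) 160 = \frac{233}{2} \cdot 160 = 18640$)
$- j = \left(-1\right) 18640 = -18640$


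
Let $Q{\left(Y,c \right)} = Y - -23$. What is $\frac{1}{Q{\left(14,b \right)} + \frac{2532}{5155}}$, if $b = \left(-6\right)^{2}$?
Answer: $\frac{5155}{193267} \approx 0.026673$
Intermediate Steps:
$b = 36$
$Q{\left(Y,c \right)} = 23 + Y$ ($Q{\left(Y,c \right)} = Y + 23 = 23 + Y$)
$\frac{1}{Q{\left(14,b \right)} + \frac{2532}{5155}} = \frac{1}{\left(23 + 14\right) + \frac{2532}{5155}} = \frac{1}{37 + 2532 \cdot \frac{1}{5155}} = \frac{1}{37 + \frac{2532}{5155}} = \frac{1}{\frac{193267}{5155}} = \frac{5155}{193267}$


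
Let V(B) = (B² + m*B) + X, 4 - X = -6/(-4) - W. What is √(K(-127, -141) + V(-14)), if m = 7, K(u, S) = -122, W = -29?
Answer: I*√202/2 ≈ 7.1063*I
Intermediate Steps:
X = -53/2 (X = 4 - (-6/(-4) - 1*(-29)) = 4 - (-6*(-¼) + 29) = 4 - (3/2 + 29) = 4 - 1*61/2 = 4 - 61/2 = -53/2 ≈ -26.500)
V(B) = -53/2 + B² + 7*B (V(B) = (B² + 7*B) - 53/2 = -53/2 + B² + 7*B)
√(K(-127, -141) + V(-14)) = √(-122 + (-53/2 + (-14)² + 7*(-14))) = √(-122 + (-53/2 + 196 - 98)) = √(-122 + 143/2) = √(-101/2) = I*√202/2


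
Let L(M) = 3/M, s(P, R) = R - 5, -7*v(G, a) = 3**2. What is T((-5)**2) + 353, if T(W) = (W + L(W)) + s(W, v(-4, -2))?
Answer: 65071/175 ≈ 371.83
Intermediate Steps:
v(G, a) = -9/7 (v(G, a) = -1/7*3**2 = -1/7*9 = -9/7)
s(P, R) = -5 + R
T(W) = -44/7 + W + 3/W (T(W) = (W + 3/W) + (-5 - 9/7) = (W + 3/W) - 44/7 = -44/7 + W + 3/W)
T((-5)**2) + 353 = (-44/7 + (-5)**2 + 3/((-5)**2)) + 353 = (-44/7 + 25 + 3/25) + 353 = 3296/175 + 353 = 65071/175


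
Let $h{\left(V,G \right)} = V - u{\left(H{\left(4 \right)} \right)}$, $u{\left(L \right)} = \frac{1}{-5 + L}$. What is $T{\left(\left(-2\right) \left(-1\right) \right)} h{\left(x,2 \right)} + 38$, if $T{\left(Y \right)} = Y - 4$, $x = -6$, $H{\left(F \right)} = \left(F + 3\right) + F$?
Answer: $\frac{151}{3} \approx 50.333$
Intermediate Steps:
$H{\left(F \right)} = 3 + 2 F$ ($H{\left(F \right)} = \left(3 + F\right) + F = 3 + 2 F$)
$T{\left(Y \right)} = -4 + Y$ ($T{\left(Y \right)} = Y - 4 = -4 + Y$)
$h{\left(V,G \right)} = - \frac{1}{6} + V$ ($h{\left(V,G \right)} = V - \frac{1}{-5 + \left(3 + 2 \cdot 4\right)} = V - \frac{1}{-5 + \left(3 + 8\right)} = V - \frac{1}{-5 + 11} = V - \frac{1}{6} = - \frac{1}{6} + V$)
$T{\left(\left(-2\right) \left(-1\right) \right)} h{\left(x,2 \right)} + 38 = \left(-4 - -2\right) \left(- \frac{1}{6} - 6\right) + 38 = \left(-4 + 2\right) \left(- \frac{37}{6}\right) + 38 = \left(-2\right) \left(- \frac{37}{6}\right) + 38 = \frac{37}{3} + 38 = \frac{151}{3}$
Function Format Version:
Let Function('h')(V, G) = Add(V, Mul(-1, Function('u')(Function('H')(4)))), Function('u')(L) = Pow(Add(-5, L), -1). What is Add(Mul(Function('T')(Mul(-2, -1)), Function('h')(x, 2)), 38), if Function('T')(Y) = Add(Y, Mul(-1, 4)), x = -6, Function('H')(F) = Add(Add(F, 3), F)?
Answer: Rational(151, 3) ≈ 50.333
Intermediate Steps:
Function('H')(F) = Add(3, Mul(2, F)) (Function('H')(F) = Add(Add(3, F), F) = Add(3, Mul(2, F)))
Function('T')(Y) = Add(-4, Y) (Function('T')(Y) = Add(Y, -4) = Add(-4, Y))
Function('h')(V, G) = Add(Rational(-1, 6), V) (Function('h')(V, G) = Add(V, Mul(-1, Pow(Add(-5, Add(3, Mul(2, 4))), -1))) = Add(V, Mul(-1, Pow(Add(-5, Add(3, 8)), -1))) = Add(V, Mul(-1, Pow(Add(-5, 11), -1))) = Add(V, Mul(-1, Pow(6, -1))) = Add(V, Mul(-1, Rational(1, 6))) = Add(V, Rational(-1, 6)) = Add(Rational(-1, 6), V))
Add(Mul(Function('T')(Mul(-2, -1)), Function('h')(x, 2)), 38) = Add(Mul(Add(-4, Mul(-2, -1)), Add(Rational(-1, 6), -6)), 38) = Add(Mul(Add(-4, 2), Rational(-37, 6)), 38) = Add(Mul(-2, Rational(-37, 6)), 38) = Add(Rational(37, 3), 38) = Rational(151, 3)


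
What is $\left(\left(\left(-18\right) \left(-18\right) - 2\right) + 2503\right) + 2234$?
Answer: $5059$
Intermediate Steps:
$\left(\left(\left(-18\right) \left(-18\right) - 2\right) + 2503\right) + 2234 = \left(\left(324 - 2\right) + 2503\right) + 2234 = \left(322 + 2503\right) + 2234 = 2825 + 2234 = 5059$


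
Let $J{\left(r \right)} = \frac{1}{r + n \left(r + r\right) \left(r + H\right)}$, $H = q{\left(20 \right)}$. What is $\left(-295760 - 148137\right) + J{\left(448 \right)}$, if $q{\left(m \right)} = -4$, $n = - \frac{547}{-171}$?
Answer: $- \frac{32210103830407}{72562112} \approx -4.439 \cdot 10^{5}$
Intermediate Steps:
$n = \frac{547}{171}$ ($n = \left(-547\right) \left(- \frac{1}{171}\right) = \frac{547}{171} \approx 3.1988$)
$H = -4$
$J{\left(r \right)} = \frac{1}{r + \frac{1094 r \left(-4 + r\right)}{171}}$ ($J{\left(r \right)} = \frac{1}{r + \frac{547 \left(r + r\right)}{171} \left(r - 4\right)} = \frac{1}{r + \frac{547 \cdot 2 r}{171} \left(-4 + r\right)} = \frac{1}{r + \frac{1094 r}{171} \left(-4 + r\right)} = \frac{1}{r + \frac{1094 r \left(-4 + r\right)}{171}}$)
$\left(-295760 - 148137\right) + J{\left(448 \right)} = \left(-295760 - 148137\right) + \frac{171}{448 \left(-4205 + 1094 \cdot 448\right)} = -443897 + 171 \cdot \frac{1}{448} \frac{1}{-4205 + 490112} = -443897 + 171 \cdot \frac{1}{448} \cdot \frac{1}{485907} = -443897 + \frac{57}{72562112} = - \frac{32210103830407}{72562112}$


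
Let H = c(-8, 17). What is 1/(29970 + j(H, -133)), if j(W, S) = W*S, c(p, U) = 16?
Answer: 1/27842 ≈ 3.5917e-5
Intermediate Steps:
H = 16
j(W, S) = S*W
1/(29970 + j(H, -133)) = 1/(29970 - 133*16) = 1/(29970 - 2128) = 1/27842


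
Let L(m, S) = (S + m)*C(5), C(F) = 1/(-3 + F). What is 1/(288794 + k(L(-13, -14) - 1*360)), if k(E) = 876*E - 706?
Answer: -1/39098 ≈ -2.5577e-5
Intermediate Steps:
L(m, S) = S/2 + m/2 (L(m, S) = (S + m)/(-3 + 5) = (S + m)/2 = (S + m)*(1/2) = S/2 + m/2)
k(E) = -706 + 876*E
1/(288794 + k(L(-13, -14) - 1*360)) = 1/(288794 + (-706 + 876*(((1/2)*(-14) + (1/2)*(-13)) - 1*360))) = 1/(288794 + (-706 + 876*((-7 - 13/2) - 360))) = 1/(288794 + (-706 + 876*(-27/2 - 360))) = 1/(288794 + (-706 + 876*(-747/2))) = 1/(288794 + (-706 - 327186)) = 1/(288794 - 327892) = 1/(-39098) = -1/39098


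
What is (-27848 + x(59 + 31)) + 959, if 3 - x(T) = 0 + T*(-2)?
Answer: -26706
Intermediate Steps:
x(T) = 3 + 2*T (x(T) = 3 - (0 + T*(-2)) = 3 - (0 - 2*T) = 3 - (-2)*T = 3 + 2*T)
(-27848 + x(59 + 31)) + 959 = (-27848 + (3 + 2*(59 + 31))) + 959 = (-27848 + (3 + 2*90)) + 959 = (-27848 + (3 + 180)) + 959 = (-27848 + 183) + 959 = -27665 + 959 = -26706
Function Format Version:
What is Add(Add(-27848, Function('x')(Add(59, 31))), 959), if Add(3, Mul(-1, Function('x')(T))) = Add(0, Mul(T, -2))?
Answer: -26706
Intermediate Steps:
Function('x')(T) = Add(3, Mul(2, T)) (Function('x')(T) = Add(3, Mul(-1, Add(0, Mul(T, -2)))) = Add(3, Mul(-1, Add(0, Mul(-2, T)))) = Add(3, Mul(-1, Mul(-2, T))) = Add(3, Mul(2, T)))
Add(Add(-27848, Function('x')(Add(59, 31))), 959) = Add(Add(-27848, Add(3, Mul(2, Add(59, 31)))), 959) = Add(Add(-27848, Add(3, Mul(2, 90))), 959) = Add(Add(-27848, Add(3, 180)), 959) = Add(Add(-27848, 183), 959) = Add(-27665, 959) = -26706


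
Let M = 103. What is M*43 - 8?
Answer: 4421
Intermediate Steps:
M*43 - 8 = 103*43 - 8 = 4429 - 8 = 4421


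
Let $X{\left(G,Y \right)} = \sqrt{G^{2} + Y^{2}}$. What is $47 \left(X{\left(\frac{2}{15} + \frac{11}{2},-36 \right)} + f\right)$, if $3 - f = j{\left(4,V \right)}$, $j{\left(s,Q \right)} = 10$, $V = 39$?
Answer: $-329 + \frac{47 \sqrt{1194961}}{30} \approx 1383.6$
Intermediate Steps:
$f = -7$ ($f = 3 - 10 = -7$)
$47 \left(X{\left(\frac{2}{15} + \frac{11}{2},-36 \right)} + f\right) = 47 \left(\sqrt{\left(\frac{2}{15} + \frac{11}{2}\right)^{2} + \left(-36\right)^{2}} - 7\right) = 47 \left(\sqrt{\left(2 \cdot \frac{1}{15} + 11 \cdot \frac{1}{2}\right)^{2} + 1296} - 7\right) = 47 \left(\sqrt{\left(\frac{2}{15} + \frac{11}{2}\right)^{2} + 1296} - 7\right) = 47 \left(\sqrt{\left(\frac{169}{30}\right)^{2} + 1296} - 7\right) = 47 \left(\sqrt{\frac{28561}{900} + 1296} - 7\right) = 47 \left(\sqrt{\frac{1194961}{900}} - 7\right) = 47 \left(\frac{\sqrt{1194961}}{30} - 7\right) = 47 \left(-7 + \frac{\sqrt{1194961}}{30}\right) = -329 + \frac{47 \sqrt{1194961}}{30}$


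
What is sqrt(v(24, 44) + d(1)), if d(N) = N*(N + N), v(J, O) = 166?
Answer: 2*sqrt(42) ≈ 12.961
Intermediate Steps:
d(N) = 2*N**2 (d(N) = N*(2*N) = 2*N**2)
sqrt(v(24, 44) + d(1)) = sqrt(166 + 2*1**2) = sqrt(166 + 2*1) = sqrt(166 + 2) = sqrt(168) = 2*sqrt(42)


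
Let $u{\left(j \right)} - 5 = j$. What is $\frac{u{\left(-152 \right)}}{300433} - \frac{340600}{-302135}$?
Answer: $\frac{2922373313}{2593466413} \approx 1.1268$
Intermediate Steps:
$u{\left(j \right)} = 5 + j$
$\frac{u{\left(-152 \right)}}{300433} - \frac{340600}{-302135} = \frac{5 - 152}{300433} - \frac{340600}{-302135} = \left(-147\right) \frac{1}{300433} - - \frac{68120}{60427} = - \frac{21}{42919} + \frac{68120}{60427} = \frac{2922373313}{2593466413}$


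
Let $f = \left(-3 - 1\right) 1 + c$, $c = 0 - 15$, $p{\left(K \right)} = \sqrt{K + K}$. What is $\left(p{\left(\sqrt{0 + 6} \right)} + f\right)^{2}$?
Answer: $\left(19 - 2^{\frac{3}{4}} \sqrt[4]{3}\right)^{2} \approx 281.79$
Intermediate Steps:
$p{\left(K \right)} = \sqrt{2} \sqrt{K}$ ($p{\left(K \right)} = \sqrt{2 K} = \sqrt{2} \sqrt{K}$)
$c = -15$ ($c = 0 - 15 = -15$)
$f = -19$ ($f = \left(-3 - 1\right) 1 - 15 = \left(-4\right) 1 - 15 = -4 - 15 = -19$)
$\left(p{\left(\sqrt{0 + 6} \right)} + f\right)^{2} = \left(\sqrt{2} \sqrt{\sqrt{0 + 6}} - 19\right)^{2} = \left(\sqrt{2} \sqrt{\sqrt{6}} - 19\right)^{2} = \left(\sqrt{2} \sqrt[4]{6} - 19\right)^{2} = \left(2^{\frac{3}{4}} \sqrt[4]{3} - 19\right)^{2} = \left(-19 + 2^{\frac{3}{4}} \sqrt[4]{3}\right)^{2}$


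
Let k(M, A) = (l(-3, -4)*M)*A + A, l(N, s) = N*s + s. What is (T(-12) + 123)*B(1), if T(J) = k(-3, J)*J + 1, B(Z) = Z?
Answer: -3188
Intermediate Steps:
l(N, s) = s + N*s
k(M, A) = A + 8*A*M (k(M, A) = ((-4*(1 - 3))*M)*A + A = ((-4*(-2))*M)*A + A = (8*M)*A + A = 8*A*M + A = A + 8*A*M)
T(J) = 1 - 23*J**2 (T(J) = (J*(1 + 8*(-3)))*J + 1 = (J*(1 - 24))*J + 1 = (J*(-23))*J + 1 = (-23*J)*J + 1 = -23*J**2 + 1 = 1 - 23*J**2)
(T(-12) + 123)*B(1) = ((1 - 23*(-12)**2) + 123)*1 = ((1 - 23*144) + 123)*1 = ((1 - 3312) + 123)*1 = (-3311 + 123)*1 = -3188*1 = -3188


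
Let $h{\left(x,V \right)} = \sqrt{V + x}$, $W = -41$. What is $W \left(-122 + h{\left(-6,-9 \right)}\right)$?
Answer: $5002 - 41 i \sqrt{15} \approx 5002.0 - 158.79 i$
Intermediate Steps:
$W \left(-122 + h{\left(-6,-9 \right)}\right) = - 41 \left(-122 + \sqrt{-9 - 6}\right) = - 41 \left(-122 + \sqrt{-15}\right) = - 41 \left(-122 + i \sqrt{15}\right) = 5002 - 41 i \sqrt{15}$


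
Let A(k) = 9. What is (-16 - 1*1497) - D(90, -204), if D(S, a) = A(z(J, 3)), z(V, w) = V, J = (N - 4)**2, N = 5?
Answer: -1522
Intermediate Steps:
J = 1 (J = (5 - 4)**2 = 1**2 = 1)
D(S, a) = 9
(-16 - 1*1497) - D(90, -204) = (-16 - 1*1497) - 1*9 = (-16 - 1497) - 9 = -1513 - 9 = -1522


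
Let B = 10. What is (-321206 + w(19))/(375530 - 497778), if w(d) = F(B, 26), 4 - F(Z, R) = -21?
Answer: 45883/17464 ≈ 2.6273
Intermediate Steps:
F(Z, R) = 25 (F(Z, R) = 4 - 1*(-21) = 4 + 21 = 25)
w(d) = 25
(-321206 + w(19))/(375530 - 497778) = (-321206 + 25)/(375530 - 497778) = -321181/(-122248) = -321181*(-1/122248) = 45883/17464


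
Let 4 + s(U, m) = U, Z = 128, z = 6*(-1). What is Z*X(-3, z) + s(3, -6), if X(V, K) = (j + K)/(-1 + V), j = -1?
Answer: 223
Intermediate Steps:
z = -6
s(U, m) = -4 + U
X(V, K) = (-1 + K)/(-1 + V)
Z*X(-3, z) + s(3, -6) = 128*((-1 - 6)/(-1 - 3)) + (-4 + 3) = 128*(-7/(-4)) - 1 = 128*(-¼*(-7)) - 1 = 128*(7/4) - 1 = 224 - 1 = 223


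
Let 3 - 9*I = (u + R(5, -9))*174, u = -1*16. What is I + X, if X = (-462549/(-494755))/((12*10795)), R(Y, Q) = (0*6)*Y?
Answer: 19846711378649/64090562700 ≈ 309.67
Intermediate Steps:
R(Y, Q) = 0 (R(Y, Q) = 0*Y = 0)
u = -16
I = 929/3 (I = ⅓ - (-16 + 0)*174/9 = ⅓ - (-16)*174/9 = ⅓ - ⅑*(-2784) = ⅓ + 928/3 = 929/3 ≈ 309.67)
X = 154183/21363520900 (X = -462549*(-1/494755)/129540 = (462549/494755)*(1/129540) = 154183/21363520900 ≈ 7.2171e-6)
I + X = 929/3 + 154183/21363520900 = 19846711378649/64090562700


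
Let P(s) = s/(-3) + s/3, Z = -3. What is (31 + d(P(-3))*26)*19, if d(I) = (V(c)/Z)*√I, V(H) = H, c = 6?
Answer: 589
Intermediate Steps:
P(s) = 0 (P(s) = s*(-⅓) + s*(⅓) = -s/3 + s/3 = 0)
d(I) = -2*√I (d(I) = (6/(-3))*√I = (6*(-⅓))*√I = -2*√I)
(31 + d(P(-3))*26)*19 = (31 - 2*√0*26)*19 = (31 - 2*0*26)*19 = (31 + 0*26)*19 = (31 + 0)*19 = 31*19 = 589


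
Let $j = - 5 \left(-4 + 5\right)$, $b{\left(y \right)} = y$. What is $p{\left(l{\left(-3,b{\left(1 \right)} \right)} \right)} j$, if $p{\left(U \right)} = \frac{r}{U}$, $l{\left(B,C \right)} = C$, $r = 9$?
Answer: $-45$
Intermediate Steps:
$j = -5$ ($j = \left(-5\right) 1 = -5$)
$p{\left(U \right)} = \frac{9}{U}$
$p{\left(l{\left(-3,b{\left(1 \right)} \right)} \right)} j = \frac{9}{1} \left(-5\right) = 9 \cdot 1 \left(-5\right) = 9 \left(-5\right) = -45$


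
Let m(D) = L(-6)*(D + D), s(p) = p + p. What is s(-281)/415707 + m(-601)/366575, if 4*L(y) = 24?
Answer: -3204094034/152387793525 ≈ -0.021026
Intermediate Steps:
s(p) = 2*p
L(y) = 6 (L(y) = (¼)*24 = 6)
m(D) = 12*D (m(D) = 6*(D + D) = 6*(2*D) = 12*D)
s(-281)/415707 + m(-601)/366575 = (2*(-281))/415707 + (12*(-601))/366575 = -562*1/415707 - 7212*1/366575 = -562/415707 - 7212/366575 = -3204094034/152387793525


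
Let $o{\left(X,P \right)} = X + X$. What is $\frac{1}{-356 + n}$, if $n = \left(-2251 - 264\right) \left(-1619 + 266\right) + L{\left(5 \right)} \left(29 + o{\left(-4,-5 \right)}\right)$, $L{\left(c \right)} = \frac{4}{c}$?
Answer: $\frac{5}{17012279} \approx 2.9391 \cdot 10^{-7}$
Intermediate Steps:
$o{\left(X,P \right)} = 2 X$
$n = \frac{17014059}{5}$ ($n = \left(-2251 - 264\right) \left(-1619 + 266\right) + \frac{4}{5} \left(29 + 2 \left(-4\right)\right) = \left(-2515\right) \left(-1353\right) + 4 \cdot \frac{1}{5} \left(29 - 8\right) = 3402795 + \frac{4}{5} \cdot 21 = 3402795 + \frac{84}{5} = \frac{17014059}{5} \approx 3.4028 \cdot 10^{6}$)
$\frac{1}{-356 + n} = \frac{1}{-356 + \frac{17014059}{5}} = \frac{1}{\frac{17012279}{5}} = \frac{5}{17012279}$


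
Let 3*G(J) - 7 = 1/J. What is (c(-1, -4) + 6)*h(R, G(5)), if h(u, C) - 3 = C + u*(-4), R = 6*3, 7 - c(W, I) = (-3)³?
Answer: -2664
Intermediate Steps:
c(W, I) = 34 (c(W, I) = 7 - 1*(-3)³ = 7 - 1*(-27) = 7 + 27 = 34)
R = 18
G(J) = 7/3 + 1/(3*J)
h(u, C) = 3 + C - 4*u (h(u, C) = 3 + (C + u*(-4)) = 3 + (C - 4*u) = 3 + C - 4*u)
(c(-1, -4) + 6)*h(R, G(5)) = (34 + 6)*(3 + (⅓)*(1 + 7*5)/5 - 4*18) = 40*(3 + (⅓)*(⅕)*(1 + 35) - 72) = 40*(3 + (⅓)*(⅕)*36 - 72) = 40*(3 + 12/5 - 72) = 40*(-333/5) = -2664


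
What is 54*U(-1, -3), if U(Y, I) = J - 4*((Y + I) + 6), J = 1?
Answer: -378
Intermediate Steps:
U(Y, I) = -23 - 4*I - 4*Y (U(Y, I) = 1 - 4*((Y + I) + 6) = 1 - 4*((I + Y) + 6) = 1 - 4*(6 + I + Y) = 1 + (-24 - 4*I - 4*Y) = -23 - 4*I - 4*Y)
54*U(-1, -3) = 54*(-23 - 4*(-3) - 4*(-1)) = 54*(-23 + 12 + 4) = 54*(-7) = -378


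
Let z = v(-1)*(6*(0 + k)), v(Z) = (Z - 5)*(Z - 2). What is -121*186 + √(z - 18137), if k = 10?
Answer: -22506 + I*√17057 ≈ -22506.0 + 130.6*I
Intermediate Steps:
v(Z) = (-5 + Z)*(-2 + Z)
z = 1080 (z = (10 + (-1)² - 7*(-1))*(6*(0 + 10)) = (10 + 1 + 7)*(6*10) = 18*60 = 1080)
-121*186 + √(z - 18137) = -121*186 + √(1080 - 18137) = -22506 + √(-17057) = -22506 + I*√17057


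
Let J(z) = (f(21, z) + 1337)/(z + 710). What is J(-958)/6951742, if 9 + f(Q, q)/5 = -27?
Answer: -1157/1724032016 ≈ -6.7110e-7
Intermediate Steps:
f(Q, q) = -180 (f(Q, q) = -45 + 5*(-27) = -45 - 135 = -180)
J(z) = 1157/(710 + z) (J(z) = (-180 + 1337)/(z + 710) = 1157/(710 + z))
J(-958)/6951742 = (1157/(710 - 958))/6951742 = (1157/(-248))*(1/6951742) = (1157*(-1/248))*(1/6951742) = -1157/248*1/6951742 = -1157/1724032016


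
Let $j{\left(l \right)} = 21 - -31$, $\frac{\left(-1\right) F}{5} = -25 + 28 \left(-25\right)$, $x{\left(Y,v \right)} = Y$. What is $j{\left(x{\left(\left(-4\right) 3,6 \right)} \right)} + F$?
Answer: $3677$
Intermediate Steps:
$F = 3625$ ($F = - 5 \left(-25 + 28 \left(-25\right)\right) = - 5 \left(-25 - 700\right) = \left(-5\right) \left(-725\right) = 3625$)
$j{\left(l \right)} = 52$ ($j{\left(l \right)} = 21 + 31 = 52$)
$j{\left(x{\left(\left(-4\right) 3,6 \right)} \right)} + F = 52 + 3625 = 3677$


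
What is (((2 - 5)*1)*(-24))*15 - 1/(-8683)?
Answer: 9377641/8683 ≈ 1080.0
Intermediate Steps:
(((2 - 5)*1)*(-24))*15 - 1/(-8683) = (-3*1*(-24))*15 - 1*(-1/8683) = -3*(-24)*15 + 1/8683 = 72*15 + 1/8683 = 1080 + 1/8683 = 9377641/8683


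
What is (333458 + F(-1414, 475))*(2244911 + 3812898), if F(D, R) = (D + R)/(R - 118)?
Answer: 240381063854901/119 ≈ 2.0200e+12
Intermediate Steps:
F(D, R) = (D + R)/(-118 + R)
(333458 + F(-1414, 475))*(2244911 + 3812898) = (333458 + (-1414 + 475)/(-118 + 475))*(2244911 + 3812898) = (333458 - 939/357)*6057809 = (333458 + (1/357)*(-939))*6057809 = (333458 - 313/119)*6057809 = (39681189/119)*6057809 = 240381063854901/119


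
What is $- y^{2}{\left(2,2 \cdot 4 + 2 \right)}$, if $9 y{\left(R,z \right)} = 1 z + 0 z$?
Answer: $- \frac{100}{81} \approx -1.2346$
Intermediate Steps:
$y{\left(R,z \right)} = \frac{z}{9}$ ($y{\left(R,z \right)} = \frac{1 z + 0 z}{9} = \frac{z + 0}{9} = \frac{z}{9}$)
$- y^{2}{\left(2,2 \cdot 4 + 2 \right)} = - \left(\frac{2 \cdot 4 + 2}{9}\right)^{2} = - \left(\frac{8 + 2}{9}\right)^{2} = - \left(\frac{1}{9} \cdot 10\right)^{2} = - \left(\frac{10}{9}\right)^{2} = \left(-1\right) \frac{100}{81} = - \frac{100}{81}$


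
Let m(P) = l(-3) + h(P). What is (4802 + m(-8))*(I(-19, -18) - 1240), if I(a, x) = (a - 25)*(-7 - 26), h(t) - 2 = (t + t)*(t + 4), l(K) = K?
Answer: 1031380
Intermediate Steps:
h(t) = 2 + 2*t*(4 + t) (h(t) = 2 + (t + t)*(t + 4) = 2 + (2*t)*(4 + t) = 2 + 2*t*(4 + t))
m(P) = -1 + 2*P**2 + 8*P (m(P) = -3 + (2 + 2*P**2 + 8*P) = -1 + 2*P**2 + 8*P)
I(a, x) = 825 - 33*a (I(a, x) = (-25 + a)*(-33) = 825 - 33*a)
(4802 + m(-8))*(I(-19, -18) - 1240) = (4802 + (-1 + 2*(-8)**2 + 8*(-8)))*((825 - 33*(-19)) - 1240) = (4802 + (-1 + 2*64 - 64))*((825 + 627) - 1240) = (4802 + (-1 + 128 - 64))*(1452 - 1240) = (4802 + 63)*212 = 4865*212 = 1031380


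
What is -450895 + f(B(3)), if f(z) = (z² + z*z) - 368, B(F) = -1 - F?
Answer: -451231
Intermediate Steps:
f(z) = -368 + 2*z² (f(z) = (z² + z²) - 368 = 2*z² - 368 = -368 + 2*z²)
-450895 + f(B(3)) = -450895 + (-368 + 2*(-1 - 1*3)²) = -450895 + (-368 + 2*(-1 - 3)²) = -450895 + (-368 + 2*(-4)²) = -450895 + (-368 + 2*16) = -450895 + (-368 + 32) = -450895 - 336 = -451231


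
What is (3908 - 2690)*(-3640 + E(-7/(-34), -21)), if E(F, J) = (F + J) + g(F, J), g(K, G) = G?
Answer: -76235229/17 ≈ -4.4844e+6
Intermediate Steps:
E(F, J) = F + 2*J (E(F, J) = (F + J) + J = F + 2*J)
(3908 - 2690)*(-3640 + E(-7/(-34), -21)) = (3908 - 2690)*(-3640 + (-7/(-34) + 2*(-21))) = 1218*(-3640 + (-7*(-1/34) - 42)) = 1218*(-3640 + (7/34 - 42)) = 1218*(-3640 - 1421/34) = 1218*(-125181/34) = -76235229/17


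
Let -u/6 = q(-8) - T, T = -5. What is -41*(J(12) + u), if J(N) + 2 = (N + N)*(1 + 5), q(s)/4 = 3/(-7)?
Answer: -35096/7 ≈ -5013.7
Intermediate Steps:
q(s) = -12/7 (q(s) = 4*(3/(-7)) = 4*(3*(-⅐)) = 4*(-3/7) = -12/7)
u = -138/7 (u = -6*(-12/7 - 1*(-5)) = -6*(-12/7 + 5) = -6*23/7 = -138/7 ≈ -19.714)
J(N) = -2 + 12*N (J(N) = -2 + (N + N)*(1 + 5) = -2 + (2*N)*6 = -2 + 12*N)
-41*(J(12) + u) = -41*((-2 + 12*12) - 138/7) = -41*((-2 + 144) - 138/7) = -41*(142 - 138/7) = -41*856/7 = -35096/7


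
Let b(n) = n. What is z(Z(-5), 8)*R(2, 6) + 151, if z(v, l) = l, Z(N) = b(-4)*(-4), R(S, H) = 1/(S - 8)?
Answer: 449/3 ≈ 149.67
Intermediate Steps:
R(S, H) = 1/(-8 + S)
Z(N) = 16 (Z(N) = -4*(-4) = 16)
z(Z(-5), 8)*R(2, 6) + 151 = 8/(-8 + 2) + 151 = 8/(-6) + 151 = 8*(-⅙) + 151 = -4/3 + 151 = 449/3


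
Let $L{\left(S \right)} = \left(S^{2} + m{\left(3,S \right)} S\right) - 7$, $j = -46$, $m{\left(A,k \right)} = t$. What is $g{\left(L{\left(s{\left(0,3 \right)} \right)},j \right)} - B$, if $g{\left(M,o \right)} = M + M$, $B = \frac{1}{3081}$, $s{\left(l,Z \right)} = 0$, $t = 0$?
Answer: $- \frac{43135}{3081} \approx -14.0$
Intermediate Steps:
$m{\left(A,k \right)} = 0$
$L{\left(S \right)} = -7 + S^{2}$ ($L{\left(S \right)} = \left(S^{2} + 0 S\right) - 7 = \left(S^{2} + 0\right) - 7 = S^{2} - 7 = -7 + S^{2}$)
$B = \frac{1}{3081} \approx 0.00032457$
$g{\left(M,o \right)} = 2 M$
$g{\left(L{\left(s{\left(0,3 \right)} \right)},j \right)} - B = 2 \left(-7 + 0^{2}\right) - \frac{1}{3081} = 2 \left(-7 + 0\right) - \frac{1}{3081} = 2 \left(-7\right) - \frac{1}{3081} = -14 - \frac{1}{3081} = - \frac{43135}{3081}$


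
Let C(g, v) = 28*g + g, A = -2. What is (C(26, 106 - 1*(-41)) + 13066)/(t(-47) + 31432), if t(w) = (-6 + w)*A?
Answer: 6910/15769 ≈ 0.43820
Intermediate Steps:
C(g, v) = 29*g
t(w) = 12 - 2*w (t(w) = (-6 + w)*(-2) = 12 - 2*w)
(C(26, 106 - 1*(-41)) + 13066)/(t(-47) + 31432) = (29*26 + 13066)/((12 - 2*(-47)) + 31432) = (754 + 13066)/((12 + 94) + 31432) = 13820/(106 + 31432) = 13820/31538 = 13820*(1/31538) = 6910/15769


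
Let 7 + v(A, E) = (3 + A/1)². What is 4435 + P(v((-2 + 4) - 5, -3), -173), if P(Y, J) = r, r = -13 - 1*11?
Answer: 4411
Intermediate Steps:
r = -24 (r = -13 - 11 = -24)
v(A, E) = -7 + (3 + A)² (v(A, E) = -7 + (3 + A/1)² = -7 + (3 + A*1)² = -7 + (3 + A)²)
P(Y, J) = -24
4435 + P(v((-2 + 4) - 5, -3), -173) = 4435 - 24 = 4411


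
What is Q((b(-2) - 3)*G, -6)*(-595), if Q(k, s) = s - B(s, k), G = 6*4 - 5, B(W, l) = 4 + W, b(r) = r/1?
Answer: 2380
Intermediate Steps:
b(r) = r (b(r) = r*1 = r)
G = 19 (G = 24 - 5 = 19)
Q(k, s) = -4 (Q(k, s) = s - (4 + s) = s + (-4 - s) = -4)
Q((b(-2) - 3)*G, -6)*(-595) = -4*(-595) = 2380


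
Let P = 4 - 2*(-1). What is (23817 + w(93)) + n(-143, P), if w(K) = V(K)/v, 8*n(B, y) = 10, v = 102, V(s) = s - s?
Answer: 95273/4 ≈ 23818.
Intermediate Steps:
V(s) = 0
P = 6 (P = 4 + 2 = 6)
n(B, y) = 5/4 (n(B, y) = (⅛)*10 = 5/4)
w(K) = 0 (w(K) = 0/102 = 0*(1/102) = 0)
(23817 + w(93)) + n(-143, P) = (23817 + 0) + 5/4 = 23817 + 5/4 = 95273/4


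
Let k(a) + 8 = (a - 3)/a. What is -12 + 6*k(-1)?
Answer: -36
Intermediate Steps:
k(a) = -8 + (-3 + a)/a (k(a) = -8 + (a - 3)/a = -8 + (-3 + a)/a)
-12 + 6*k(-1) = -12 + 6*(-7 - 3/(-1)) = -12 + 6*(-7 - 3*(-1)) = -12 + 6*(-7 + 3) = -12 + 6*(-4) = -12 - 24 = -36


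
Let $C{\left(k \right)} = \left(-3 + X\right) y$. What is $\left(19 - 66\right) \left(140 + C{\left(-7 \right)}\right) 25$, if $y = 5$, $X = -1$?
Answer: $-141000$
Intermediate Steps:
$C{\left(k \right)} = -20$ ($C{\left(k \right)} = \left(-3 - 1\right) 5 = \left(-4\right) 5 = -20$)
$\left(19 - 66\right) \left(140 + C{\left(-7 \right)}\right) 25 = \left(19 - 66\right) \left(140 - 20\right) 25 = \left(-47\right) 120 \cdot 25 = \left(-5640\right) 25 = -141000$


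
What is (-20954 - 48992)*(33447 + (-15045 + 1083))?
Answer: -1362897810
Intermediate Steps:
(-20954 - 48992)*(33447 + (-15045 + 1083)) = -69946*(33447 - 13962) = -69946*19485 = -1362897810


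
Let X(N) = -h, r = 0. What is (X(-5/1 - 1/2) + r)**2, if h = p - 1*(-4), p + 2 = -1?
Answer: 1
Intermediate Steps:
p = -3 (p = -2 - 1 = -3)
h = 1 (h = -3 - 1*(-4) = -3 + 4 = 1)
X(N) = -1 (X(N) = -1*1 = -1)
(X(-5/1 - 1/2) + r)**2 = (-1 + 0)**2 = (-1)**2 = 1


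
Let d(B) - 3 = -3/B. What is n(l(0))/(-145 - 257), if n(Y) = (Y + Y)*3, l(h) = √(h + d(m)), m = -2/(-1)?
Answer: -√6/134 ≈ -0.018280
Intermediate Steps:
m = 2 (m = -2*(-1) = 2)
d(B) = 3 - 3/B
l(h) = √(3/2 + h) (l(h) = √(h + (3 - 3/2)) = √(h + 3/2) = √(3/2 + h))
n(Y) = 6*Y (n(Y) = (2*Y)*3 = 6*Y)
n(l(0))/(-145 - 257) = (6*(√(6 + 4*0)/2))/(-145 - 257) = (6*(√(6 + 0)/2))/(-402) = -√6/2/67 = -√6/134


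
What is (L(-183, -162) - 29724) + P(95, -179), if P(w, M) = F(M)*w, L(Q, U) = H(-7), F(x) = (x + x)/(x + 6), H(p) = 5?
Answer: -5107377/173 ≈ -29522.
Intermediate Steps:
F(x) = 2*x/(6 + x) (F(x) = (2*x)/(6 + x) = 2*x/(6 + x))
L(Q, U) = 5
P(w, M) = 2*M*w/(6 + M) (P(w, M) = (2*M/(6 + M))*w = 2*M*w/(6 + M))
(L(-183, -162) - 29724) + P(95, -179) = (5 - 29724) + 2*(-179)*95/(6 - 179) = -29719 + 2*(-179)*95/(-173) = -29719 + 2*(-179)*95*(-1/173) = -29719 + 34010/173 = -5107377/173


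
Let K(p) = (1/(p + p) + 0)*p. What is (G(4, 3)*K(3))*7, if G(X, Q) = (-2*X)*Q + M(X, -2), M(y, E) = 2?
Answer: -77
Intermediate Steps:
K(p) = ½ (K(p) = (1/(2*p) + 0)*p = (1/(2*p))*p = ½)
G(X, Q) = 2 - 2*Q*X (G(X, Q) = (-2*X)*Q + 2 = -2*Q*X + 2 = 2 - 2*Q*X)
(G(4, 3)*K(3))*7 = ((2 - 2*3*4)*(½))*7 = ((2 - 24)*(½))*7 = -22*½*7 = -11*7 = -77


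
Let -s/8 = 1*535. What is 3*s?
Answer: -12840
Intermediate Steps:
s = -4280 (s = -8*535 = -4280)
3*s = 3*(-4280) = -12840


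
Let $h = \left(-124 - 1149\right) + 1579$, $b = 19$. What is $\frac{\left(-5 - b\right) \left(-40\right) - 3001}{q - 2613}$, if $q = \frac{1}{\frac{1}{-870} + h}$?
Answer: $\frac{543352979}{695629377} \approx 0.7811$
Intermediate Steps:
$h = 306$ ($h = -1273 + 1579 = 306$)
$q = \frac{870}{266219}$ ($q = \frac{1}{\frac{1}{-870} + 306} = \frac{1}{- \frac{1}{870} + 306} = \frac{1}{\frac{266219}{870}} = \frac{870}{266219} \approx 0.003268$)
$\frac{\left(-5 - b\right) \left(-40\right) - 3001}{q - 2613} = \frac{\left(-5 - 19\right) \left(-40\right) - 3001}{\frac{870}{266219} - 2613} = \frac{\left(-5 - 19\right) \left(-40\right) - 3001}{- \frac{695629377}{266219}} = \left(\left(-24\right) \left(-40\right) - 3001\right) \left(- \frac{266219}{695629377}\right) = \left(960 - 3001\right) \left(- \frac{266219}{695629377}\right) = \left(-2041\right) \left(- \frac{266219}{695629377}\right) = \frac{543352979}{695629377}$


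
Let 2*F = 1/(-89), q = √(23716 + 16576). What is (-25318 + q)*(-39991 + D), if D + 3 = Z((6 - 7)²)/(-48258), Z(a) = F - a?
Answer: 4348941475286543/4294962 - 343545420277*√10073/4294962 ≈ 1.0045e+9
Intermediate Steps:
q = 2*√10073 (q = √40292 = 2*√10073 ≈ 200.73)
F = -1/178 (F = (½)/(-89) = (½)*(-1/89) = -1/178 ≈ -0.0056180)
Z(a) = -1/178 - a
D = -25769593/8589924 (D = -3 + (-1/178 - (6 - 7)²)/(-48258) = -3 + (-1/178 - 1*(-1)²)*(-1/48258) = -3 + (-1/178 - 1*1)*(-1/48258) = -3 + (-1/178 - 1)*(-1/48258) = -3 - 179/178*(-1/48258) = -3 + 179/8589924 = -25769593/8589924 ≈ -3.0000)
(-25318 + q)*(-39991 + D) = (-25318 + 2*√10073)*(-39991 - 25769593/8589924) = (-25318 + 2*√10073)*(-343545420277/8589924) = 4348941475286543/4294962 - 343545420277*√10073/4294962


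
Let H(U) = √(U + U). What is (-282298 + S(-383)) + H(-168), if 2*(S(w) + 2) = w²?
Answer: -417911/2 + 4*I*√21 ≈ -2.0896e+5 + 18.33*I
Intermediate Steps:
H(U) = √2*√U (H(U) = √(2*U) = √2*√U)
S(w) = -2 + w²/2
(-282298 + S(-383)) + H(-168) = (-282298 + (-2 + (½)*(-383)²)) + √2*√(-168) = (-282298 + (-2 + (½)*146689)) + √2*(2*I*√42) = (-282298 + (-2 + 146689/2)) + 4*I*√21 = (-282298 + 146685/2) + 4*I*√21 = -417911/2 + 4*I*√21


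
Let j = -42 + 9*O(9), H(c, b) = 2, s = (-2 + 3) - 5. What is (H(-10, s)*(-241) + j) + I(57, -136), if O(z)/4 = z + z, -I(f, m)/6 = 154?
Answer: -800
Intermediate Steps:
I(f, m) = -924 (I(f, m) = -6*154 = -924)
s = -4 (s = 1 - 5 = -4)
O(z) = 8*z (O(z) = 4*(z + z) = 4*(2*z) = 8*z)
j = 606 (j = -42 + 9*(8*9) = -42 + 9*72 = -42 + 648 = 606)
(H(-10, s)*(-241) + j) + I(57, -136) = (2*(-241) + 606) - 924 = (-482 + 606) - 924 = 124 - 924 = -800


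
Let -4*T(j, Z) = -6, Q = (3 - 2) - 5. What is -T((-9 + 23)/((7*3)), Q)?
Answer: -3/2 ≈ -1.5000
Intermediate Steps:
Q = -4 (Q = 1 - 5 = -4)
T(j, Z) = 3/2 (T(j, Z) = -1/4*(-6) = 3/2)
-T((-9 + 23)/((7*3)), Q) = -1*3/2 = -3/2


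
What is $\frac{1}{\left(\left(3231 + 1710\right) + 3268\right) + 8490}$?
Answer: $\frac{1}{16699} \approx 5.9884 \cdot 10^{-5}$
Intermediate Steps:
$\frac{1}{\left(\left(3231 + 1710\right) + 3268\right) + 8490} = \frac{1}{\left(4941 + 3268\right) + 8490} = \frac{1}{8209 + 8490} = \frac{1}{16699}$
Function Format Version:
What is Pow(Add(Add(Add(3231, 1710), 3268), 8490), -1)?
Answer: Rational(1, 16699) ≈ 5.9884e-5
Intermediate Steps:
Pow(Add(Add(Add(3231, 1710), 3268), 8490), -1) = Pow(Add(Add(4941, 3268), 8490), -1) = Pow(Add(8209, 8490), -1) = Pow(16699, -1) = Rational(1, 16699)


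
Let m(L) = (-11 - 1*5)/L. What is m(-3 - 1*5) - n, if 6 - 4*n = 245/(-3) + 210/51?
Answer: -3853/204 ≈ -18.887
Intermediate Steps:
n = 4261/204 (n = 3/2 - (245/(-3) + 210/51)/4 = 3/2 - (245*(-⅓) + 210*(1/51))/4 = 3/2 - (-245/3 + 70/17)/4 = 3/2 - ¼*(-3955/51) = 3/2 + 3955/204 = 4261/204 ≈ 20.887)
m(L) = -16/L (m(L) = (-11 - 5)/L = -16/L)
m(-3 - 1*5) - n = -16/(-3 - 1*5) - 1*4261/204 = -16/(-3 - 5) - 4261/204 = -16/(-8) - 4261/204 = -16*(-⅛) - 4261/204 = 2 - 4261/204 = -3853/204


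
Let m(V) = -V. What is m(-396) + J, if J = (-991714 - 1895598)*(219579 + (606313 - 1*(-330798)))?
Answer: -3339724916884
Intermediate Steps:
J = -3339724917280 (J = -2887312*(219579 + (606313 + 330798)) = -2887312*(219579 + 937111) = -2887312*1156690 = -3339724917280)
m(-396) + J = -1*(-396) - 3339724917280 = 396 - 3339724917280 = -3339724916884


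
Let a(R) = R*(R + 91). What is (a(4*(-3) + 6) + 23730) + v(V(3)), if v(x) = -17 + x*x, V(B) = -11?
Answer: 23324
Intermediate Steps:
v(x) = -17 + x**2
a(R) = R*(91 + R)
(a(4*(-3) + 6) + 23730) + v(V(3)) = ((4*(-3) + 6)*(91 + (4*(-3) + 6)) + 23730) + (-17 + (-11)**2) = ((-12 + 6)*(91 + (-12 + 6)) + 23730) + (-17 + 121) = (-6*(91 - 6) + 23730) + 104 = (-6*85 + 23730) + 104 = (-510 + 23730) + 104 = 23220 + 104 = 23324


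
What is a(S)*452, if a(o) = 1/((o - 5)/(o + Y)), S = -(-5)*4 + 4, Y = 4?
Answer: 12656/19 ≈ 666.11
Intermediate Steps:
S = 24 (S = -5*(-4) + 4 = 20 + 4 = 24)
a(o) = (4 + o)/(-5 + o) (a(o) = 1/((o - 5)/(o + 4)) = 1/((-5 + o)/(4 + o)) = (4 + o)/(-5 + o))
a(S)*452 = ((4 + 24)/(-5 + 24))*452 = (28/19)*452 = 12656/19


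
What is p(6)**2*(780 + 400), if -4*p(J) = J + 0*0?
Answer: 2655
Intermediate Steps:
p(J) = -J/4 (p(J) = -(J + 0*0)/4 = -(J + 0)/4 = -J/4)
p(6)**2*(780 + 400) = (-1/4*6)**2*(780 + 400) = (-3/2)**2*1180 = (9/4)*1180 = 2655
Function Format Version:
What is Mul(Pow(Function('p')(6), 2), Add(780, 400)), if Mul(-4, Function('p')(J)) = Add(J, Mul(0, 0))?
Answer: 2655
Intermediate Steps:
Function('p')(J) = Mul(Rational(-1, 4), J) (Function('p')(J) = Mul(Rational(-1, 4), Add(J, Mul(0, 0))) = Mul(Rational(-1, 4), Add(J, 0)) = Mul(Rational(-1, 4), J))
Mul(Pow(Function('p')(6), 2), Add(780, 400)) = Mul(Pow(Mul(Rational(-1, 4), 6), 2), Add(780, 400)) = Mul(Pow(Rational(-3, 2), 2), 1180) = Mul(Rational(9, 4), 1180) = 2655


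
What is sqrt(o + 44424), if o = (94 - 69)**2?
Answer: sqrt(45049) ≈ 212.25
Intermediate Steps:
o = 625 (o = 25**2 = 625)
sqrt(o + 44424) = sqrt(625 + 44424) = sqrt(45049)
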